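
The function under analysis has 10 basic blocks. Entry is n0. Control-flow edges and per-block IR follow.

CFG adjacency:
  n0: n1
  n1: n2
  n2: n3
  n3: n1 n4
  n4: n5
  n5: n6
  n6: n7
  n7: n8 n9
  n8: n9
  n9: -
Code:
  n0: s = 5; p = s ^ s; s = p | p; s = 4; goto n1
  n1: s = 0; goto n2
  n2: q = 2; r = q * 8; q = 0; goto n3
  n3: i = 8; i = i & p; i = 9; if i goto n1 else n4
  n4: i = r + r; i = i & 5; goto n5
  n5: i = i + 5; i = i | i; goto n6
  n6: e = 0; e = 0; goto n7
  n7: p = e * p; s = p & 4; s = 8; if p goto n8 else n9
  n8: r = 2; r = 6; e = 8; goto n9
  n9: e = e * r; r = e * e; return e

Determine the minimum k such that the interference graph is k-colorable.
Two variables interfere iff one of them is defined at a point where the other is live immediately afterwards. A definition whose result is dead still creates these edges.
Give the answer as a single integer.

Per-block:
  n0: {p,s} / ∅
  n1: {s} / ∅
  n2: {q,r} / ∅
  n3: {i} / {p}
  n4: {i} / {r}
  n5: {i} / {i}
  n6: {e} / ∅
  n7: {p,s} / {e,p}
  n8: {e,r} / ∅
  n9: {e,r} / {e,r}

Liveness:
  n0: in=∅ out={p}
  n1: in={p} out={p}
  n2: in={p} out={p,r}
  n3: in={p,r} out={p,r}
  n4: in={p,r} out={i,p,r}
  n5: in={i,p,r} out={p,r}
  n6: in={p,r} out={e,p,r}
  n7: in={e,p,r} out={e,r}
  n8: in=∅ out={e,r}
  n9: in={e,r} out=∅

Conflict graph:
  e — {p,r,s}
  i — {p,r}
  p — {e,i,q,r,s}
  q — {p,r}
  r — {e,i,p,q,s}
  s — {e,p,r}

Registers:
  {e,p,r,s} pairwise interfere (4-clique) ⇒ χ ≥ 4
  4-colouring: r0={p}  r1={r}  r2={e,i,q}  r3={s}
  χ = 4

Answer: 4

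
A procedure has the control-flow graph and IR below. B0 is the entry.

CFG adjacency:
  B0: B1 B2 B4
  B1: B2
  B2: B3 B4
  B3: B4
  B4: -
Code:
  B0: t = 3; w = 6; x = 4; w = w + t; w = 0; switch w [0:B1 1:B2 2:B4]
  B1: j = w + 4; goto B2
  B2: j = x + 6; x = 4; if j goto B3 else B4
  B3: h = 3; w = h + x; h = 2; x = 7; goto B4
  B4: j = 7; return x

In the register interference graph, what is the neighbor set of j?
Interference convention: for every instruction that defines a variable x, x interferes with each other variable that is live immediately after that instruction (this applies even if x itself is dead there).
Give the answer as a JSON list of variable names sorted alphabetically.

Per-block:
  B0 def {t,w,x} use ∅
  B1 def {j} use {w}
  B2 def {j,x} use {x}
  B3 def {h,w,x} use {x}
  B4 def {j} use {x}

Backward fixpoint:
  B0: in=∅ out={w,x}
  B1: in={w,x} out={x}
  B2: in={x} out={x}
  B3: in={x} out={x}
  B4: in={x} out=∅

Conflict graph:
  h: {x}
  j: {x}
  t: {w,x}
  w: {t,x}
  x: {h,j,t,w}

N(j) = ["x"]

Answer: ["x"]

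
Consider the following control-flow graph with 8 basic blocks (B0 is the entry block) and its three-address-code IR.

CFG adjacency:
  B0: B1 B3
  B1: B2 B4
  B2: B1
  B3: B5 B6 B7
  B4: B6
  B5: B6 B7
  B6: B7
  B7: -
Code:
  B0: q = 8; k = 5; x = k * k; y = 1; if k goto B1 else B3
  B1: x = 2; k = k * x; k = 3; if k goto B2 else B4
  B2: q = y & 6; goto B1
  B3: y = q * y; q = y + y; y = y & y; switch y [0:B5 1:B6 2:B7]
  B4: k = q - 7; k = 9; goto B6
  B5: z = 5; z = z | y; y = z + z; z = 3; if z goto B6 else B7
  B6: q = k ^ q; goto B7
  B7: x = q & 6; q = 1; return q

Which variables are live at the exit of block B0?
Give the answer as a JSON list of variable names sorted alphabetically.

Answer: ["k", "q", "y"]

Working:
Block summaries:
  B0: def={k,q,x,y} ue=∅
  B1: def={k,x} ue={k}
  B2: def={q} ue={y}
  B3: def={q,y} ue={q,y}
  B4: def={k} ue={q}
  B5: def={y,z} ue={y}
  B6: def={q} ue={k,q}
  B7: def={q,x} ue={q}

Liveness:
  B0 li=∅ lo={k,q,y}
  B1 li={k,q,y} lo={k,q,y}
  B2 li={k,y} lo={k,q,y}
  B3 li={k,q,y} lo={k,q,y}
  B4 li={q} lo={k,q}
  B5 li={k,q,y} lo={k,q}
  B6 li={k,q} lo={q}
  B7 li={q} lo=∅

live-out(B0) = ["k", "q", "y"]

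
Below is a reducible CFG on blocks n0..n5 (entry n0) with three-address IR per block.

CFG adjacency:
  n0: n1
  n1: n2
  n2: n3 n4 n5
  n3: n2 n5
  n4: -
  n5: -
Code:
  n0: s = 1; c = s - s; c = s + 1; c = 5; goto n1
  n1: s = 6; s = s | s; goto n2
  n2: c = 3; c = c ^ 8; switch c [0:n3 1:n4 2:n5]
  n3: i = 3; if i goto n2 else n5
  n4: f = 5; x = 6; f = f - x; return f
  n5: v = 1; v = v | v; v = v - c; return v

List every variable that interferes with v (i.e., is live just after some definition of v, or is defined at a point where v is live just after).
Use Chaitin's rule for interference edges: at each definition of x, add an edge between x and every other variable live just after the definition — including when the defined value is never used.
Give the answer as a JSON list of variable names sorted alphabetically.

Block summaries:
  n0 def {c,s} use ∅
  n1 def {s} use ∅
  n2 def {c} use ∅
  n3 def {i} use ∅
  n4 def {f,x} use ∅
  n5 def {v} use {c}

Backward fixpoint:
  n0: in=∅ out=∅
  n1: in=∅ out=∅
  n2: in=∅ out={c}
  n3: in={c} out={c}
  n4: in=∅ out=∅
  n5: in={c} out=∅

Interference:
  c — {i,s,v}
  f — {x}
  i — {c}
  s — {c}
  v — {c}
  x — {f}

N(v) = ["c"]

Answer: ["c"]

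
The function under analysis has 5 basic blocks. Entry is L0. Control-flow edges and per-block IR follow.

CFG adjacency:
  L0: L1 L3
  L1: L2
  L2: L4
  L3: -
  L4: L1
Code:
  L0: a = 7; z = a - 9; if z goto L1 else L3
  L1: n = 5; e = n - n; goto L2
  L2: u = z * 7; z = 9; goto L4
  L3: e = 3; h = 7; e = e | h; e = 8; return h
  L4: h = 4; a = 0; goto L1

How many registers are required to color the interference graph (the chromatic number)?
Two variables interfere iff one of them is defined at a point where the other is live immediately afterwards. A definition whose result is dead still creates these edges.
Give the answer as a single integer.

Per-block:
  L0: def={a,z} ue=∅
  L1: def={e,n} ue=∅
  L2: def={u,z} ue={z}
  L3: def={e,h} ue=∅
  L4: def={a,h} ue=∅

Liveness:
  L0 li=∅ lo={z}
  L1 li={z} lo={z}
  L2 li={z} lo={z}
  L3 li=∅ lo=∅
  L4 li={z} lo={z}

Conflict graph:
  a — {z}
  e — {h,z}
  h — {e,z}
  n — {z}
  u — ∅
  z — {a,e,h,n}

Registers:
  lower bound: {e,h,z} mutually conflict ⇒ χ ≥ 3
  assign a→R1 e→R1 h→R2 n→R1 u→R0 z→R0 — no edge inside a register ⇒ χ ≤ 3
  χ = 3

Answer: 3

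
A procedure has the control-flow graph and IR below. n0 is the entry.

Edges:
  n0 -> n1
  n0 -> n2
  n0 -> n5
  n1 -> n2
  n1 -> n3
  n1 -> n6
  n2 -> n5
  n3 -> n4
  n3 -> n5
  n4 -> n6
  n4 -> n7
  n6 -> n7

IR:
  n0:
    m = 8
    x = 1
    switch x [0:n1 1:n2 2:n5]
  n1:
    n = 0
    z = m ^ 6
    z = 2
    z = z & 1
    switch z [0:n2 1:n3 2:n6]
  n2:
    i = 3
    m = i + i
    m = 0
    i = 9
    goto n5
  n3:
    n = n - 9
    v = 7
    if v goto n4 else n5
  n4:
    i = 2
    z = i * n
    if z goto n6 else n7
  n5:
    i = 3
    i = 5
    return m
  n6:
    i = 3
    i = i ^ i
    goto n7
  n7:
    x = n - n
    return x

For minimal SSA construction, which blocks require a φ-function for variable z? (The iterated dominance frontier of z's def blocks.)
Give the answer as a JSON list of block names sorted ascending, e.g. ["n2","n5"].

idom tree: n1←n0 n2←n0 n3←n1 n4←n3 n5←n0 n6←n1 n7←n1
Join-block Dom:
  n2: preds {n0,n1}: {n0} ∩ {n0,n1} = {n0}; idom=n0
  n5: preds {n0,n2,n3}: {n0} ∩ {n0,n2} ∩ {n0,n1,n3} = {n0}; idom=n0
  n6: preds {n1,n4}: {n0,n1} ∩ {n0,n1,n3,n4} = {n0,n1}; idom=n1
  n7: preds {n4,n6}: {n0,n1,n3,n4} ∩ {n0,n1,n6} = {n0,n1}; idom=n1

DF derivation:
  n2←n0: walk · to n0
  n2←n1: walk n1 to n0
  n5←n0: walk · to n0
  n5←n2: walk n2 to n0
  n5←n3: walk n3→n1 to n0
  n6←n1: walk · to n1
  n6←n4: walk n4→n3 to n1
  n7←n4: walk n4→n3 to n1
  n7←n6: walk n6 to n1
  n0: DF=∅
  n1: DF={n2,n5}
  n2: DF={n5}
  n3: DF={n5,n6,n7}
  n4: DF={n6,n7}
  n5: DF=∅
  n6: DF={n7}
  n7: DF=∅

φ for z: defs {n1,n4}
  DF⁺ = {n2,n5,n6,n7}

Answer: ["n2", "n5", "n6", "n7"]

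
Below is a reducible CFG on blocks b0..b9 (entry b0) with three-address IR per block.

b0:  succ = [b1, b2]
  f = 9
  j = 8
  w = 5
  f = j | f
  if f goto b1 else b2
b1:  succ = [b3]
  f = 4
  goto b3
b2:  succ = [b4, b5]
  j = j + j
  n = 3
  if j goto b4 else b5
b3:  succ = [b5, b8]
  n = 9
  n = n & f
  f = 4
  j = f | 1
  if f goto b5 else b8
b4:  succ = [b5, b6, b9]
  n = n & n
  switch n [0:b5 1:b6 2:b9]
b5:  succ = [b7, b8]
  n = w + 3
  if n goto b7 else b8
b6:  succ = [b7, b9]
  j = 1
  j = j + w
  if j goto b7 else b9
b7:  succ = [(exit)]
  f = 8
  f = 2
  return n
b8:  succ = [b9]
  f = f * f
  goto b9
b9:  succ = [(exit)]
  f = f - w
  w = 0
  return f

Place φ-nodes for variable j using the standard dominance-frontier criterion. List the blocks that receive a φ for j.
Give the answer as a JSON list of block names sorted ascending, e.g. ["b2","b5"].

idom tree: b1←b0 b2←b0 b3←b1 b4←b2 b5←b0 b6←b4 b7←b0 b8←b0 b9←b0
Join-block Dom:
  b5: preds {b2,b3,b4}: {b0,b2} ∩ {b0,b1,b3} ∩ {b0,b2,b4} = {b0}; idom=b0
  b7: preds {b5,b6}: {b0,b5} ∩ {b0,b2,b4,b6} = {b0}; idom=b0
  b8: preds {b3,b5}: {b0,b1,b3} ∩ {b0,b5} = {b0}; idom=b0
  b9: preds {b4,b6,b8}: {b0,b2,b4} ∩ {b0,b2,b4,b6} ∩ {b0,b8} = {b0}; idom=b0

Frontier:
  b5←b2: walk b2 to b0
  b5←b3: walk b3→b1 to b0
  b5←b4: walk b4→b2 to b0
  b7←b5: walk b5 to b0
  b7←b6: walk b6→b4→b2 to b0
  b8←b3: walk b3→b1 to b0
  b8←b5: walk b5 to b0
  b9←b4: walk b4→b2 to b0
  b9←b6: walk b6→b4→b2 to b0
  b9←b8: walk b8 to b0
  b0: DF=∅
  b1: DF={b5,b8}
  b2: DF={b5,b7,b9}
  b3: DF={b5,b8}
  b4: DF={b5,b7,b9}
  b5: DF={b7,b8}
  b6: DF={b7,b9}
  b7: DF=∅
  b8: DF={b9}
  b9: DF=∅

φ for j: defs {b0,b2,b3,b6}
  DF⁺ = {b5,b7,b8,b9}

Answer: ["b5", "b7", "b8", "b9"]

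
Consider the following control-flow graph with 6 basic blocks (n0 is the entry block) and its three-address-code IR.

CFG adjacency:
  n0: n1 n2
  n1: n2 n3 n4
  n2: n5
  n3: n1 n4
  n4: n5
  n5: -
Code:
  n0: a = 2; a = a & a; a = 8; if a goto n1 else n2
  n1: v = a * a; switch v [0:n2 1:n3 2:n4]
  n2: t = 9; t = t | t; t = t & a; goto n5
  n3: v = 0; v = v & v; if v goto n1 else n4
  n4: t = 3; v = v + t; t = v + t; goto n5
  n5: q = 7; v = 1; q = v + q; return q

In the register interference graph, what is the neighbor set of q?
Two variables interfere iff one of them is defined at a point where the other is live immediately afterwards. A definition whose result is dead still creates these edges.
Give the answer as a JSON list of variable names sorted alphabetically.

Per-block:
  n0: {a} / ∅
  n1: {v} / {a}
  n2: {t} / {a}
  n3: {v} / ∅
  n4: {t,v} / {v}
  n5: {q,v} / ∅

Backward fixpoint:
  live n0: ∅→{a}
  live n1: {a}→{a,v}
  live n2: {a}→∅
  live n3: {a}→{a,v}
  live n4: {v}→∅
  live n5: ∅→∅

Interfere edges:
  a — {t,v}
  q — {v}
  t — {a,v}
  v — {a,q,t}

N(q) = ["v"]

Answer: ["v"]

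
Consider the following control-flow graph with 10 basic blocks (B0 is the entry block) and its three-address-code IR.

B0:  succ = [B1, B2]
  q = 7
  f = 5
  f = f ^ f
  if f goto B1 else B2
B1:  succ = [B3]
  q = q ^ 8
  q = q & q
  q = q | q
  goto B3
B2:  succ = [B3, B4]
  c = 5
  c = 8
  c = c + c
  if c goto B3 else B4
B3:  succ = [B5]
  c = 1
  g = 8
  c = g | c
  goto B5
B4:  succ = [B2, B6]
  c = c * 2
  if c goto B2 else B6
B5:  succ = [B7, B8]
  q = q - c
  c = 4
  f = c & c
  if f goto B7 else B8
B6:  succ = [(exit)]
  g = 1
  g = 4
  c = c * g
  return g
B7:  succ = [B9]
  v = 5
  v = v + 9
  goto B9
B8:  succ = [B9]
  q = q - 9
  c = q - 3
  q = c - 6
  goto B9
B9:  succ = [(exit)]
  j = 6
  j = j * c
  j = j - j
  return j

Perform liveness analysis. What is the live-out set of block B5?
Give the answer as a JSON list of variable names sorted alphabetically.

Per-block:
  B0: def={f,q} ue=∅
  B1: def={q} ue={q}
  B2: def={c} ue=∅
  B3: def={c,g} ue=∅
  B4: def={c} ue={c}
  B5: def={c,f,q} ue={c,q}
  B6: def={c,g} ue={c}
  B7: def={v} ue=∅
  B8: def={c,q} ue={q}
  B9: def={j} ue={c}

Live sets:
  live B0: ∅→{q}
  live B1: {q}→{q}
  live B2: {q}→{c,q}
  live B3: {q}→{c,q}
  live B4: {c,q}→{c,q}
  live B5: {c,q}→{c,q}
  live B6: {c}→∅
  live B7: {c}→{c}
  live B8: {q}→{c}
  live B9: {c}→∅

live-out(B5) = ["c", "q"]

Answer: ["c", "q"]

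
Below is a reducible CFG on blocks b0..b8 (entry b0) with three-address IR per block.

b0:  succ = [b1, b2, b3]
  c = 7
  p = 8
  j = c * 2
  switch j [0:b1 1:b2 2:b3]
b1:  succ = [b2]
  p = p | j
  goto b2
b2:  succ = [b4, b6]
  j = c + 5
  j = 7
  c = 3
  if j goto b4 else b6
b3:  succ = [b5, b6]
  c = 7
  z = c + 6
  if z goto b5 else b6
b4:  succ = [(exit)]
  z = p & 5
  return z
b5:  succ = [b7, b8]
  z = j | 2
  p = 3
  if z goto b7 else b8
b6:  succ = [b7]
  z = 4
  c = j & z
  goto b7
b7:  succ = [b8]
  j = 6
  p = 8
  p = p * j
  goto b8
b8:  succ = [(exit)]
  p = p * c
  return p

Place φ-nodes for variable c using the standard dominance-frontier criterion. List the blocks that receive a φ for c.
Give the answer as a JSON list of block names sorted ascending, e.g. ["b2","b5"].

idom tree: b1←b0 b2←b0 b3←b0 b4←b2 b5←b3 b6←b0 b7←b0 b8←b0
Dom∩ at merges:
  b2: preds {b0,b1}: {b0} ∩ {b0,b1} = {b0}; idom=b0
  b6: preds {b2,b3}: {b0,b2} ∩ {b0,b3} = {b0}; idom=b0
  b7: preds {b5,b6}: {b0,b3,b5} ∩ {b0,b6} = {b0}; idom=b0
  b8: preds {b5,b7}: {b0,b3,b5} ∩ {b0,b7} = {b0}; idom=b0

DF walk-up:
  b2←b0: walk · to b0
  b2←b1: walk b1 to b0
  b6←b2: walk b2 to b0
  b6←b3: walk b3 to b0
  b7←b5: walk b5→b3 to b0
  b7←b6: walk b6 to b0
  b8←b5: walk b5→b3 to b0
  b8←b7: walk b7 to b0
  b0: DF=∅
  b1: DF={b2}
  b2: DF={b6}
  b3: DF={b6,b7,b8}
  b4: DF=∅
  b5: DF={b7,b8}
  b6: DF={b7}
  b7: DF={b8}
  b8: DF=∅

φ for c: defs {b0,b2,b3,b6}
  DF⁺ = {b6,b7,b8}

Answer: ["b6", "b7", "b8"]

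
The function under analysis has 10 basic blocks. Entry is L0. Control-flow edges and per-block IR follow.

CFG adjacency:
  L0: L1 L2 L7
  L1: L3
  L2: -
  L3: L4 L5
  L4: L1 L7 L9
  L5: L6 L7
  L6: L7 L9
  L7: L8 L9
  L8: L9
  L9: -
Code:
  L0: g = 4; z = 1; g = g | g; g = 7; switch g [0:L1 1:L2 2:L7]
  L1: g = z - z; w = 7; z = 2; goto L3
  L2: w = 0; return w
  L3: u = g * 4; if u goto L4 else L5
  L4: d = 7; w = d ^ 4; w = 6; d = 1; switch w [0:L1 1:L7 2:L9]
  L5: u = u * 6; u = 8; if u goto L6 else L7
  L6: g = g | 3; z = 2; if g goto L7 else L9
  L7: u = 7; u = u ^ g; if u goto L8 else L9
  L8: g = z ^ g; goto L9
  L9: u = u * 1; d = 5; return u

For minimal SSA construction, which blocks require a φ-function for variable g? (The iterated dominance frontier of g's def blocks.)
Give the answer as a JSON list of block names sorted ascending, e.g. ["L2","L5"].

idom tree: L1←L0 L2←L0 L3←L1 L4←L3 L5←L3 L6←L5 L7←L0 L8←L7 L9←L0
Join-block Dom:
  L1: preds {L0,L4}: {L0} ∩ {L0,L1,L3,L4} = {L0}; idom=L0
  L7: preds {L0,L4,L5,L6}: {L0} ∩ {L0,L1,L3,L4} ∩ {L0,L1,L3,L5} ∩ {L0,L1,L3,L5,L6} = {L0}; idom=L0
  L9: preds {L4,L6,L7,L8}: {L0,L1,L3,L4} ∩ {L0,L1,L3,L5,L6} ∩ {L0,L7} ∩ {L0,L7,L8} = {L0}; idom=L0

DF derivation:
  L1←L0: walk · to L0
  L1←L4: walk L4→L3→L1 to L0
  L7←L0: walk · to L0
  L7←L4: walk L4→L3→L1 to L0
  L7←L5: walk L5→L3→L1 to L0
  L7←L6: walk L6→L5→L3→L1 to L0
  L9←L4: walk L4→L3→L1 to L0
  L9←L6: walk L6→L5→L3→L1 to L0
  L9←L7: walk L7 to L0
  L9←L8: walk L8→L7 to L0
  DF(L0)=∅
  DF(L1)={L1,L7,L9}
  DF(L2)=∅
  DF(L3)={L1,L7,L9}
  DF(L4)={L1,L7,L9}
  DF(L5)={L7,L9}
  DF(L6)={L7,L9}
  DF(L7)={L9}
  DF(L8)={L9}
  DF(L9)=∅

φ for g: defs {L0,L1,L6,L8}
  DF⁺ = {L1,L7,L9}

Answer: ["L1", "L7", "L9"]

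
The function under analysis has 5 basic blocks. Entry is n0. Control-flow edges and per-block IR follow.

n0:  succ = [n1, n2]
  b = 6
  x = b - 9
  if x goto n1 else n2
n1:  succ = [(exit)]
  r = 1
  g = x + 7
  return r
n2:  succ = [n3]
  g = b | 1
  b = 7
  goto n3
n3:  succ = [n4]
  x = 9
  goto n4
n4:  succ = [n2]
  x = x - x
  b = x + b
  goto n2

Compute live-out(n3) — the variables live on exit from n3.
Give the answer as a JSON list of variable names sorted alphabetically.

Answer: ["b", "x"]

Derivation:
def/use:
  n0: {b,x} / ∅
  n1: {g,r} / {x}
  n2: {b,g} / {b}
  n3: {x} / ∅
  n4: {b,x} / {b,x}

Live sets:
  live n0: ∅→{b,x}
  live n1: {x}→∅
  live n2: {b}→{b}
  live n3: {b}→{b,x}
  live n4: {b,x}→{b}

live-out(n3) = ["b", "x"]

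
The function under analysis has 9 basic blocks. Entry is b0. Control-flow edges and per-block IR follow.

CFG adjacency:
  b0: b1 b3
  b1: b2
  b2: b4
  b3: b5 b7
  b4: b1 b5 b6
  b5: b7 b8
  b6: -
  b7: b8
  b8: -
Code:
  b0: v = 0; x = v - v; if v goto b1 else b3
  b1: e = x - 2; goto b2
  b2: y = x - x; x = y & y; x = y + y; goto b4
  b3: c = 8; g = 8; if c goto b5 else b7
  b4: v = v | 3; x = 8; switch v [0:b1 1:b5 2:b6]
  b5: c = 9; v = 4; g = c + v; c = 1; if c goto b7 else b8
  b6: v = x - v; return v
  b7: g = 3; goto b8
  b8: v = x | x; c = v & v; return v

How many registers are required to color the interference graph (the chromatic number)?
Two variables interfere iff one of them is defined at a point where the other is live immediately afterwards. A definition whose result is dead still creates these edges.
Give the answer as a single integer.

Block summaries:
  b0 def {v,x} use ∅
  b1 def {e} use {x}
  b2 def {x,y} use {x}
  b3 def {c,g} use ∅
  b4 def {v,x} use {v}
  b5 def {c,g,v} use ∅
  b6 def {v} use {v,x}
  b7 def {g} use ∅
  b8 def {c,v} use {x}

Backward fixpoint:
  b0 li=∅ lo={v,x}
  b1 li={v,x} lo={v,x}
  b2 li={v,x} lo={v}
  b3 li={x} lo={x}
  b4 li={v} lo={v,x}
  b5 li={x} lo={x}
  b6 li={v,x} lo=∅
  b7 li={x} lo={x}
  b8 li={x} lo=∅

Interference:
  c↔{g,v,x}
  e↔{v,x}
  g↔{c,x}
  v↔{c,e,x,y}
  x↔{c,e,g,v,y}
  y↔{v,x}

Registers:
  lower bound: {c,g,x} mutually conflict ⇒ χ ≥ 3
  3-colouring: c0={x}  c1={g,v}  c2={c,e,y}
  χ = 3

Answer: 3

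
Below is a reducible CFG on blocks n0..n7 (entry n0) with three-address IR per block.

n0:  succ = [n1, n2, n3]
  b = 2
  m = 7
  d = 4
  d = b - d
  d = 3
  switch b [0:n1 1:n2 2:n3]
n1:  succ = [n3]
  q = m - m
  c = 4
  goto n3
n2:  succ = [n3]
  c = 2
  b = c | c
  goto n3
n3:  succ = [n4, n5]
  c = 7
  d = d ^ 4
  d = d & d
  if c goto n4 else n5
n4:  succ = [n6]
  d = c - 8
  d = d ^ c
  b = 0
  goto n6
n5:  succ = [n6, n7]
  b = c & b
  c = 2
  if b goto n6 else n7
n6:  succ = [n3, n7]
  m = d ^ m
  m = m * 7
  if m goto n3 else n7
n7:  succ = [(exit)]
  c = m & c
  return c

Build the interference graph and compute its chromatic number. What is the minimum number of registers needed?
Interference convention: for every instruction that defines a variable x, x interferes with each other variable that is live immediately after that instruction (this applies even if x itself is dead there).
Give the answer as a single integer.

Answer: 4

Analysis:
def/use:
  n0: {b,d,m} / ∅
  n1: {c,q} / {m}
  n2: {b,c} / ∅
  n3: {c,d} / {d}
  n4: {b,d} / {c}
  n5: {b,c} / {b,c}
  n6: {m} / {d,m}
  n7: {c} / {c,m}

Liveness:
  live n0: ∅→{b,d,m}
  live n1: {b,d,m}→{b,d,m}
  live n2: {d,m}→{b,d,m}
  live n3: {b,d,m}→{b,c,d,m}
  live n4: {c,m}→{b,c,d,m}
  live n5: {b,c,d,m}→{b,c,d,m}
  live n6: {b,c,d,m}→{b,c,d,m}
  live n7: {c,m}→∅

Interfere edges:
  b — {c,d,m,q}
  c — {b,d,m}
  d — {b,c,m,q}
  m — {b,c,d,q}
  q — {b,d,m}

Colouring:
  lower bound: {b,c,d,m} mutually conflict ⇒ χ ≥ 4
  4-colouring: c0={b}  c1={d}  c2={m}  c3={c,q}
  χ = 4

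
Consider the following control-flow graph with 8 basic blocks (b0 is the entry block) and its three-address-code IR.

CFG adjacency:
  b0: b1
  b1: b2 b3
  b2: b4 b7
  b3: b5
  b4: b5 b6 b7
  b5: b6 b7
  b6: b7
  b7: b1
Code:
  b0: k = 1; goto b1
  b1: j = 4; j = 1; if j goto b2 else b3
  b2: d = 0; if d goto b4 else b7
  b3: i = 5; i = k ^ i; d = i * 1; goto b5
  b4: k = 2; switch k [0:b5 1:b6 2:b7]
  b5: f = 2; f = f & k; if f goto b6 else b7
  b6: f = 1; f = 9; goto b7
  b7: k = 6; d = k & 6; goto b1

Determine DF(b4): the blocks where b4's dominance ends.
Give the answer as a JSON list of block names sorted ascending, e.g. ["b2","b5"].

idom tree: b1←b0 b2←b1 b3←b1 b4←b2 b5←b1 b6←b1 b7←b1
Dom at joins:
  b1: preds {b0,b7}: {b0} ∩ {b0,b1,b7} = {b0}; idom=b0
  b5: preds {b3,b4}: {b0,b1,b3} ∩ {b0,b1,b2,b4} = {b0,b1}; idom=b1
  b6: preds {b4,b5}: {b0,b1,b2,b4} ∩ {b0,b1,b5} = {b0,b1}; idom=b1
  b7: preds {b2,b4,b5,b6}: {b0,b1,b2} ∩ {b0,b1,b2,b4} ∩ {b0,b1,b5} ∩ {b0,b1,b6} = {b0,b1}; idom=b1

DF derivation:
  join b1 pred b0: · stop@b0
  join b1 pred b7: b7→b1 stop@b0
  join b5 pred b3: b3 stop@b1
  join b5 pred b4: b4→b2 stop@b1
  join b6 pred b4: b4→b2 stop@b1
  join b6 pred b5: b5 stop@b1
  join b7 pred b2: b2 stop@b1
  join b7 pred b4: b4→b2 stop@b1
  join b7 pred b5: b5 stop@b1
  join b7 pred b6: b6 stop@b1
  DF(b0)=∅
  DF(b1)={b1}
  DF(b2)={b5,b6,b7}
  DF(b3)={b5}
  DF(b4)={b5,b6,b7}
  DF(b5)={b6,b7}
  DF(b6)={b7}
  DF(b7)={b1}

DF(b4) = ["b5", "b6", "b7"]

Answer: ["b5", "b6", "b7"]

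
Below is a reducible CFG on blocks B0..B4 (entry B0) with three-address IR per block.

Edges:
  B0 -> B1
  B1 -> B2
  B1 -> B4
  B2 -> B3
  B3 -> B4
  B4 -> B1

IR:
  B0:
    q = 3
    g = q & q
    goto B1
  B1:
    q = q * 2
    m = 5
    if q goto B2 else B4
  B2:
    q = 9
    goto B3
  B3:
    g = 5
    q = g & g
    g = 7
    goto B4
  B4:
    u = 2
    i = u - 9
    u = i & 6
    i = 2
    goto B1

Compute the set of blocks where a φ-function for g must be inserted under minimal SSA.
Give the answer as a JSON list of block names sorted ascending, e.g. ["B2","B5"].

idom tree: B1←B0 B2←B1 B3←B2 B4←B1
Dom at joins:
  B1: preds {B0,B4}: {B0} ∩ {B0,B1,B4} = {B0}; idom=B0
  B4: preds {B1,B3}: {B0,B1} ∩ {B0,B1,B2,B3} = {B0,B1}; idom=B1

Frontier:
  join B1 pred B0: · stop@B0
  join B1 pred B4: B4→B1 stop@B0
  join B4 pred B1: · stop@B1
  join B4 pred B3: B3→B2 stop@B1
  B0: DF=∅
  B1: DF={B1}
  B2: DF={B4}
  B3: DF={B4}
  B4: DF={B1}

φ for g: defs {B0,B3}
  DF⁺ = {B1,B4}

Answer: ["B1", "B4"]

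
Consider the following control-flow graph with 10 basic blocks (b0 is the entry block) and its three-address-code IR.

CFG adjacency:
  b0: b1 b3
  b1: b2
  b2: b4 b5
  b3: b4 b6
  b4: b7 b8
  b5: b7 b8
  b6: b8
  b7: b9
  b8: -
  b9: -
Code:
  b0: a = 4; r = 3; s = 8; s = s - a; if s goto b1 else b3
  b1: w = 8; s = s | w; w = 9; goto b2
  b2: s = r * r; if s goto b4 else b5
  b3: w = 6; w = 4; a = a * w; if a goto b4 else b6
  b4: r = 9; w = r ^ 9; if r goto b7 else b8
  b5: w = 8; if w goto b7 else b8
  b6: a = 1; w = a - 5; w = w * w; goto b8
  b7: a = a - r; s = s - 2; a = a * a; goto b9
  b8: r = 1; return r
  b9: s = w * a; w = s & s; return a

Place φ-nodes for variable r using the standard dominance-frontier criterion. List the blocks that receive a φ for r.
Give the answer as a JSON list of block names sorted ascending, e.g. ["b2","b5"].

Answer: ["b7", "b8"]

Derivation:
idom tree: b1←b0 b2←b1 b3←b0 b4←b0 b5←b2 b6←b3 b7←b0 b8←b0 b9←b7
Dom∩ at merges:
  b4: preds {b2,b3}: {b0,b1,b2} ∩ {b0,b3} = {b0}; idom=b0
  b7: preds {b4,b5}: {b0,b4} ∩ {b0,b1,b2,b5} = {b0}; idom=b0
  b8: preds {b4,b5,b6}: {b0,b4} ∩ {b0,b1,b2,b5} ∩ {b0,b3,b6} = {b0}; idom=b0

DF walk-up:
  b4←b2: walk b2→b1 to b0
  b4←b3: walk b3 to b0
  b7←b4: walk b4 to b0
  b7←b5: walk b5→b2→b1 to b0
  b8←b4: walk b4 to b0
  b8←b5: walk b5→b2→b1 to b0
  b8←b6: walk b6→b3 to b0
  DF(b0)=∅
  DF(b1)={b4,b7,b8}
  DF(b2)={b4,b7,b8}
  DF(b3)={b4,b8}
  DF(b4)={b7,b8}
  DF(b5)={b7,b8}
  DF(b6)={b8}
  DF(b7)=∅
  DF(b8)=∅
  DF(b9)=∅

φ for r: defs {b0,b4,b8}
  DF⁺ = {b7,b8}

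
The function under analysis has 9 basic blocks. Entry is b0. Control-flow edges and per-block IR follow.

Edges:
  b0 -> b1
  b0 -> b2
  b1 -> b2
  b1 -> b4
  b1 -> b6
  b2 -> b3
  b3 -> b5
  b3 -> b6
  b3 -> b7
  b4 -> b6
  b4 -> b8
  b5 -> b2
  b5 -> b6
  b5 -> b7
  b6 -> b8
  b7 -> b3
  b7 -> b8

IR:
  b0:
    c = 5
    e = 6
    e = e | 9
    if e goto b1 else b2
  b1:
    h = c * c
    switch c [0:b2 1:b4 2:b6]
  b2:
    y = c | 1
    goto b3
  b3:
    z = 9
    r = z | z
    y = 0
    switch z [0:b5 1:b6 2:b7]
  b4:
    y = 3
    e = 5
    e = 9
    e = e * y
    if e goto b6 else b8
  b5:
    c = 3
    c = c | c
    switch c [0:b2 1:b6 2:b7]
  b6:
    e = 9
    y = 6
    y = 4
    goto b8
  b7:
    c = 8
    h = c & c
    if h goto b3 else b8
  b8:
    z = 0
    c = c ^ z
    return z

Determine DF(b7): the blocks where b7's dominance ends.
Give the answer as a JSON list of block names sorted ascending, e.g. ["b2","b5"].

Answer: ["b3", "b8"]

Working:
idom tree: b1←b0 b2←b0 b3←b2 b4←b1 b5←b3 b6←b0 b7←b3 b8←b0
Dom∩ at merges:
  b2: preds {b0,b1,b5}: {b0} ∩ {b0,b1} ∩ {b0,b2,b3,b5} = {b0}; idom=b0
  b3: preds {b2,b7}: {b0,b2} ∩ {b0,b2,b3,b7} = {b0,b2}; idom=b2
  b6: preds {b1,b3,b4,b5}: {b0,b1} ∩ {b0,b2,b3} ∩ {b0,b1,b4} ∩ {b0,b2,b3,b5} = {b0}; idom=b0
  b7: preds {b3,b5}: {b0,b2,b3} ∩ {b0,b2,b3,b5} = {b0,b2,b3}; idom=b3
  b8: preds {b4,b6,b7}: {b0,b1,b4} ∩ {b0,b6} ∩ {b0,b2,b3,b7} = {b0}; idom=b0

Frontier:
  b2←b0: walk · to b0
  b2←b1: walk b1 to b0
  b2←b5: walk b5→b3→b2 to b0
  b3←b2: walk · to b2
  b3←b7: walk b7→b3 to b2
  b6←b1: walk b1 to b0
  b6←b3: walk b3→b2 to b0
  b6←b4: walk b4→b1 to b0
  b6←b5: walk b5→b3→b2 to b0
  b7←b3: walk · to b3
  b7←b5: walk b5 to b3
  b8←b4: walk b4→b1 to b0
  b8←b6: walk b6 to b0
  b8←b7: walk b7→b3→b2 to b0
  b0: DF=∅
  b1: DF={b2,b6,b8}
  b2: DF={b2,b6,b8}
  b3: DF={b2,b3,b6,b8}
  b4: DF={b6,b8}
  b5: DF={b2,b6,b7}
  b6: DF={b8}
  b7: DF={b3,b8}
  b8: DF=∅

DF(b7) = ["b3", "b8"]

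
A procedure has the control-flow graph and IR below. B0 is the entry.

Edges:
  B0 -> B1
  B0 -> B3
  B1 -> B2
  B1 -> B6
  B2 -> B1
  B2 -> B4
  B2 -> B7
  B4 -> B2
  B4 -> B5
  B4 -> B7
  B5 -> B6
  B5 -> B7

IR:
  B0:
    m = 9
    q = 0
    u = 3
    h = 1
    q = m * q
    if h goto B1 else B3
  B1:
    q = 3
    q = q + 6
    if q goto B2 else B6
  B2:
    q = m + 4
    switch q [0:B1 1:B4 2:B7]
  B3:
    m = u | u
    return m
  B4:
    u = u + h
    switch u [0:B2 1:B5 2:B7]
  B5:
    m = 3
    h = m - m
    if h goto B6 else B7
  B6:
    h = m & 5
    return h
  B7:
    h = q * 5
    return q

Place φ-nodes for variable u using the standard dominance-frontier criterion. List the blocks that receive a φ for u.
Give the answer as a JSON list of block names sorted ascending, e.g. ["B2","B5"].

Answer: ["B1", "B2", "B6", "B7"]

Analysis:
idom tree: B1←B0 B2←B1 B3←B0 B4←B2 B5←B4 B6←B1 B7←B2
Dom at joins:
  B1: preds {B0,B2}: {B0} ∩ {B0,B1,B2} = {B0}; idom=B0
  B2: preds {B1,B4}: {B0,B1} ∩ {B0,B1,B2,B4} = {B0,B1}; idom=B1
  B6: preds {B1,B5}: {B0,B1} ∩ {B0,B1,B2,B4,B5} = {B0,B1}; idom=B1
  B7: preds {B2,B4,B5}: {B0,B1,B2} ∩ {B0,B1,B2,B4} ∩ {B0,B1,B2,B4,B5} = {B0,B1,B2}; idom=B2

DF derivation:
  join B1 pred B0: · stop@B0
  join B1 pred B2: B2→B1 stop@B0
  join B2 pred B1: · stop@B1
  join B2 pred B4: B4→B2 stop@B1
  join B6 pred B1: · stop@B1
  join B6 pred B5: B5→B4→B2 stop@B1
  join B7 pred B2: · stop@B2
  join B7 pred B4: B4 stop@B2
  join B7 pred B5: B5→B4 stop@B2
  DF(B0)=∅
  DF(B1)={B1}
  DF(B2)={B1,B2,B6}
  DF(B3)=∅
  DF(B4)={B2,B6,B7}
  DF(B5)={B6,B7}
  DF(B6)=∅
  DF(B7)=∅

φ for u: defs {B0,B4}
  DF⁺ = {B1,B2,B6,B7}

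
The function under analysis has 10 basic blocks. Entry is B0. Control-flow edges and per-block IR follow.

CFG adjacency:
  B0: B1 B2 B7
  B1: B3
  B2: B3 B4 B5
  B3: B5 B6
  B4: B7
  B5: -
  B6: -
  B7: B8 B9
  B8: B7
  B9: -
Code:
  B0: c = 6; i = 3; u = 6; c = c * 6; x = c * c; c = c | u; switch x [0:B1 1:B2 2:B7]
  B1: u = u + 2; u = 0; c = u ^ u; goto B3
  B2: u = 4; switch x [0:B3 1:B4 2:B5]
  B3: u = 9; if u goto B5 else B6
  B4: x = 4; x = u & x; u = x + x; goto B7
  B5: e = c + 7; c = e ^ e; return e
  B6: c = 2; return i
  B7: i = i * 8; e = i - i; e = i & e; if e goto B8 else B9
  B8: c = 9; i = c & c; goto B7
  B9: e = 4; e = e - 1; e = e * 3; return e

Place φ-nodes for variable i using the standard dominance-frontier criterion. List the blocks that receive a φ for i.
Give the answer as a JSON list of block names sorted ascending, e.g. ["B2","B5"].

Answer: ["B7"]

Analysis:
idom tree: B1←B0 B2←B0 B3←B0 B4←B2 B5←B0 B6←B3 B7←B0 B8←B7 B9←B7
Dom∩ at merges:
  B3: preds {B1,B2}: {B0,B1} ∩ {B0,B2} = {B0}; idom=B0
  B5: preds {B2,B3}: {B0,B2} ∩ {B0,B3} = {B0}; idom=B0
  B7: preds {B0,B4,B8}: {B0} ∩ {B0,B2,B4} ∩ {B0,B7,B8} = {B0}; idom=B0

DF walk-up:
  B3←B1: walk B1 to B0
  B3←B2: walk B2 to B0
  B5←B2: walk B2 to B0
  B5←B3: walk B3 to B0
  B7←B0: walk · to B0
  B7←B4: walk B4→B2 to B0
  B7←B8: walk B8→B7 to B0
  B0 → ∅
  B1 → {B3}
  B2 → {B3,B5,B7}
  B3 → {B5}
  B4 → {B7}
  B5 → ∅
  B6 → ∅
  B7 → {B7}
  B8 → {B7}
  B9 → ∅

φ for i: defs {B0,B7,B8}
  DF⁺ = {B7}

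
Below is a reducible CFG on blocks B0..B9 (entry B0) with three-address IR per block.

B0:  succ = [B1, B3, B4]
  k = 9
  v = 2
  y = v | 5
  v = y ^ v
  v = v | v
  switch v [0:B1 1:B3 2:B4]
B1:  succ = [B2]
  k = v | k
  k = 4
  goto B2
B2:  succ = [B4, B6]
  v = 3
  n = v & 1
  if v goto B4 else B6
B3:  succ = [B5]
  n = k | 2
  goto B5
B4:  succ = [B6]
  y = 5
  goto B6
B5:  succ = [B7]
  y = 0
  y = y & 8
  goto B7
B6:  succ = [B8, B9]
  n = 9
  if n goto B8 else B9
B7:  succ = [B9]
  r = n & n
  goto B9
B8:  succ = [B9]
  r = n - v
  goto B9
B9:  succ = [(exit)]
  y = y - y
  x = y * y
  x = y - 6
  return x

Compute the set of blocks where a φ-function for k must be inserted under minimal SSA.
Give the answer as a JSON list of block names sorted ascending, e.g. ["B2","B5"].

Answer: ["B4", "B6", "B9"]

Derivation:
idom tree: B1←B0 B2←B1 B3←B0 B4←B0 B5←B3 B6←B0 B7←B5 B8←B6 B9←B0
Dom at joins:
  B4: preds {B0,B2}: {B0} ∩ {B0,B1,B2} = {B0}; idom=B0
  B6: preds {B2,B4}: {B0,B1,B2} ∩ {B0,B4} = {B0}; idom=B0
  B9: preds {B6,B7,B8}: {B0,B6} ∩ {B0,B3,B5,B7} ∩ {B0,B6,B8} = {B0}; idom=B0

Frontier:
  B4←B0: walk · to B0
  B4←B2: walk B2→B1 to B0
  B6←B2: walk B2→B1 to B0
  B6←B4: walk B4 to B0
  B9←B6: walk B6 to B0
  B9←B7: walk B7→B5→B3 to B0
  B9←B8: walk B8→B6 to B0
  B0: DF=∅
  B1: DF={B4,B6}
  B2: DF={B4,B6}
  B3: DF={B9}
  B4: DF={B6}
  B5: DF={B9}
  B6: DF={B9}
  B7: DF={B9}
  B8: DF={B9}
  B9: DF=∅

φ for k: defs {B0,B1}
  DF⁺ = {B4,B6,B9}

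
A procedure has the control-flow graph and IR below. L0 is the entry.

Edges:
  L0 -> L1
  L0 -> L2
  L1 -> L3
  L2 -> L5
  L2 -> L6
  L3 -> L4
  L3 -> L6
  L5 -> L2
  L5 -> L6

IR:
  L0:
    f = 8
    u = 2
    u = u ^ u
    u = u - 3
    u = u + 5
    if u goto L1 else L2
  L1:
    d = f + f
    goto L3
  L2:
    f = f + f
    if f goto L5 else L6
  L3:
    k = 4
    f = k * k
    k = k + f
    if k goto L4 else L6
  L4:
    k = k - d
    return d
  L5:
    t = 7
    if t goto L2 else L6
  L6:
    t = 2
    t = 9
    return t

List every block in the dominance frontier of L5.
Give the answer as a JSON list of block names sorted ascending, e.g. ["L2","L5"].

Answer: ["L2", "L6"]

Derivation:
idom tree: L1←L0 L2←L0 L3←L1 L4←L3 L5←L2 L6←L0
Dom at joins:
  L2: preds {L0,L5}: {L0} ∩ {L0,L2,L5} = {L0}; idom=L0
  L6: preds {L2,L3,L5}: {L0,L2} ∩ {L0,L1,L3} ∩ {L0,L2,L5} = {L0}; idom=L0

DF walk-up:
  join L2 pred L0: · stop@L0
  join L2 pred L5: L5→L2 stop@L0
  join L6 pred L2: L2 stop@L0
  join L6 pred L3: L3→L1 stop@L0
  join L6 pred L5: L5→L2 stop@L0
  DF(L0)=∅
  DF(L1)={L6}
  DF(L2)={L2,L6}
  DF(L3)={L6}
  DF(L4)=∅
  DF(L5)={L2,L6}
  DF(L6)=∅

DF(L5) = ["L2", "L6"]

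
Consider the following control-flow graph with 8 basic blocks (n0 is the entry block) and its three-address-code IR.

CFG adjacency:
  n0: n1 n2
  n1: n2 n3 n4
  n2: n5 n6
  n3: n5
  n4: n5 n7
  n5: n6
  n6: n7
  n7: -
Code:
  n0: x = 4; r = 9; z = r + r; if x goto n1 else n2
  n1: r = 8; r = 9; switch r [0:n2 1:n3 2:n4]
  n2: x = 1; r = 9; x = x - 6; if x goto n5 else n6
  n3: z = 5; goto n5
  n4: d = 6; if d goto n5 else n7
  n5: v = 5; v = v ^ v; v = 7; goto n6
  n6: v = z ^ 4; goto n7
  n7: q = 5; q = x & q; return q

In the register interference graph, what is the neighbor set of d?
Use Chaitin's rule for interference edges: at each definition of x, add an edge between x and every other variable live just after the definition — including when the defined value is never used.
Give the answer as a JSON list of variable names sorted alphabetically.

Block summaries:
  n0: {r,x,z} / ∅
  n1: {r} / ∅
  n2: {r,x} / ∅
  n3: {z} / ∅
  n4: {d} / ∅
  n5: {v} / ∅
  n6: {v} / {z}
  n7: {q} / {x}

Live sets:
  n0: in=∅ out={x,z}
  n1: in={x,z} out={x,z}
  n2: in={z} out={x,z}
  n3: in={x} out={x,z}
  n4: in={x,z} out={x,z}
  n5: in={x,z} out={x,z}
  n6: in={x,z} out={x}
  n7: in={x} out=∅

Interference:
  d↔{x,z}
  q↔{x}
  r↔{x,z}
  v↔{x,z}
  x↔{d,q,r,v,z}
  z↔{d,r,v,x}

N(d) = ["x", "z"]

Answer: ["x", "z"]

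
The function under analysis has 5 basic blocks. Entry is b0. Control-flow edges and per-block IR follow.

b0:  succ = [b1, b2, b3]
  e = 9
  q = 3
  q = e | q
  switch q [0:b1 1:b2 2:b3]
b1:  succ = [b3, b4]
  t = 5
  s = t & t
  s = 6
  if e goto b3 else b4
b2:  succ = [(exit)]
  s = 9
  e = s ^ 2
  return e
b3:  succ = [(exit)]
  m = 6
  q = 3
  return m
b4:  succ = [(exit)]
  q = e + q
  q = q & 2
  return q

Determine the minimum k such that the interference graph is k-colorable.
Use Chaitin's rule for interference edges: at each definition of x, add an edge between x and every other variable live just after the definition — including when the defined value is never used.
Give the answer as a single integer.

Answer: 3

Analysis:
def/use:
  b0 def {e,q} use ∅
  b1 def {s,t} use {e}
  b2 def {e,s} use ∅
  b3 def {m,q} use ∅
  b4 def {q} use {e,q}

Liveness:
  b0: in=∅ out={e,q}
  b1: in={e,q} out={e,q}
  b2: in=∅ out=∅
  b3: in=∅ out=∅
  b4: in={e,q} out=∅

Interfere edges:
  e: {q,s,t}
  m: {q}
  q: {e,m,s,t}
  s: {e,q}
  t: {e,q}

Registers:
  clique {e,q,s} ⇒ need ≥ 3
  3-colouring: c0={q}  c1={e,m}  c2={s,t}
  χ = 3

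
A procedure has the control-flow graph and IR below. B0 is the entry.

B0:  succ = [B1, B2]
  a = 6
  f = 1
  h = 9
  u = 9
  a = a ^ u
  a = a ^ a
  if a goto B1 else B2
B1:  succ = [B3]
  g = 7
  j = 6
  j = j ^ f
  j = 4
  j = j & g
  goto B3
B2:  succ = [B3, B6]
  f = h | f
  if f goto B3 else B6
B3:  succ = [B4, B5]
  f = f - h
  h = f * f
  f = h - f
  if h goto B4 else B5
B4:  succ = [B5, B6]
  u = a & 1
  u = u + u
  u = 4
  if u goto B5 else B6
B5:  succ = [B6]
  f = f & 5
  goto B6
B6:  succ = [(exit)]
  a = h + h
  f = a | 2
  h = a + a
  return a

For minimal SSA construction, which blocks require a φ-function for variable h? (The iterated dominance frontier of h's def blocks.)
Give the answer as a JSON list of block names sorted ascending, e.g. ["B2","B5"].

Answer: ["B6"]

Working:
idom tree: B1←B0 B2←B0 B3←B0 B4←B3 B5←B3 B6←B0
Join-block Dom:
  B3: preds {B1,B2}: {B0,B1} ∩ {B0,B2} = {B0}; idom=B0
  B5: preds {B3,B4}: {B0,B3} ∩ {B0,B3,B4} = {B0,B3}; idom=B3
  B6: preds {B2,B4,B5}: {B0,B2} ∩ {B0,B3,B4} ∩ {B0,B3,B5} = {B0}; idom=B0

Frontier:
  join B3 pred B1: B1 stop@B0
  join B3 pred B2: B2 stop@B0
  join B5 pred B3: · stop@B3
  join B5 pred B4: B4 stop@B3
  join B6 pred B2: B2 stop@B0
  join B6 pred B4: B4→B3 stop@B0
  join B6 pred B5: B5→B3 stop@B0
  B0 → ∅
  B1 → {B3}
  B2 → {B3,B6}
  B3 → {B6}
  B4 → {B5,B6}
  B5 → {B6}
  B6 → ∅

φ for h: defs {B0,B3,B6}
  DF⁺ = {B6}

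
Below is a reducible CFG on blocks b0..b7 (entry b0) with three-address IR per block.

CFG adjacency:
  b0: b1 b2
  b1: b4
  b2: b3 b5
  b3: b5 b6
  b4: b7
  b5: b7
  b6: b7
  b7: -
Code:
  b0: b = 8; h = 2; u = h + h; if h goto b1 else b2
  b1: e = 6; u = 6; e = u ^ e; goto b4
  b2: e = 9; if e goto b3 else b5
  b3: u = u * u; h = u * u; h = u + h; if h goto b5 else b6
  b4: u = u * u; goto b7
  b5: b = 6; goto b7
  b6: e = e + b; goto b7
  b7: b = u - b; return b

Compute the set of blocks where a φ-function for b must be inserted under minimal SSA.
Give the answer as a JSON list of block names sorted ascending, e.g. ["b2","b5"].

idom tree: b1←b0 b2←b0 b3←b2 b4←b1 b5←b2 b6←b3 b7←b0
Join-block Dom:
  b5: preds {b2,b3}: {b0,b2} ∩ {b0,b2,b3} = {b0,b2}; idom=b2
  b7: preds {b4,b5,b6}: {b0,b1,b4} ∩ {b0,b2,b5} ∩ {b0,b2,b3,b6} = {b0}; idom=b0

DF derivation:
  join b5 pred b2: · stop@b2
  join b5 pred b3: b3 stop@b2
  join b7 pred b4: b4→b1 stop@b0
  join b7 pred b5: b5→b2 stop@b0
  join b7 pred b6: b6→b3→b2 stop@b0
  DF(b0)=∅
  DF(b1)={b7}
  DF(b2)={b7}
  DF(b3)={b5,b7}
  DF(b4)={b7}
  DF(b5)={b7}
  DF(b6)={b7}
  DF(b7)=∅

φ for b: defs {b0,b5,b7}
  DF⁺ = {b7}

Answer: ["b7"]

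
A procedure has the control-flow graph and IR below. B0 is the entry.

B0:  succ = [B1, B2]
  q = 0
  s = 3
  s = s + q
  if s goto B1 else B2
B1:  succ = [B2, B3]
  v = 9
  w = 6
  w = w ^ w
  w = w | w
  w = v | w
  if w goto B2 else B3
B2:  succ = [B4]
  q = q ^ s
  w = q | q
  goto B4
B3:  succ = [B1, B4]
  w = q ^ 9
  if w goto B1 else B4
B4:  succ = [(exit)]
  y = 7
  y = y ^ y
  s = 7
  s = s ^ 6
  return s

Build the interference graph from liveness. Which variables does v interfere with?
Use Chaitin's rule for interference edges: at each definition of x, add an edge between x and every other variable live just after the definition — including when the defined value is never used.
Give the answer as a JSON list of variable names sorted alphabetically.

Block summaries:
  B0: {q,s} / ∅
  B1: {v,w} / ∅
  B2: {q,w} / {q,s}
  B3: {w} / {q}
  B4: {s,y} / ∅

Live sets:
  live B0: ∅→{q,s}
  live B1: {q,s}→{q,s}
  live B2: {q,s}→∅
  live B3: {q,s}→{q,s}
  live B4: ∅→∅

Conflict graph:
  q — {s,v,w}
  s — {q,v,w}
  v — {q,s,w}
  w — {q,s,v}
  y — ∅

N(v) = ["q", "s", "w"]

Answer: ["q", "s", "w"]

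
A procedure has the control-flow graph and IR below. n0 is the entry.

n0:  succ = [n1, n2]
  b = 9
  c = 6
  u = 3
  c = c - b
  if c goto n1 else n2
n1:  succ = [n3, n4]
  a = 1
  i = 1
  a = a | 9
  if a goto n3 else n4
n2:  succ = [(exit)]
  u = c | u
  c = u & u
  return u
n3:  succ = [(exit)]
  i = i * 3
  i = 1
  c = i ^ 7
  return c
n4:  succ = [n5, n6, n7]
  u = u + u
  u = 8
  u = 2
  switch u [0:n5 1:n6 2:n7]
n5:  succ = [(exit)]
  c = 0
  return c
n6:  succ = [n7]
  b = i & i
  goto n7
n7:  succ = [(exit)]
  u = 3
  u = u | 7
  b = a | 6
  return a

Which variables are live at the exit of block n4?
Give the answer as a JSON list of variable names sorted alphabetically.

def/use:
  n0: def={b,c,u} ue=∅
  n1: def={a,i} ue=∅
  n2: def={c,u} ue={c,u}
  n3: def={c,i} ue={i}
  n4: def={u} ue={u}
  n5: def={c} ue=∅
  n6: def={b} ue={i}
  n7: def={b,u} ue={a}

Backward fixpoint:
  n0: in=∅ out={c,u}
  n1: in={u} out={a,i,u}
  n2: in={c,u} out=∅
  n3: in={i} out=∅
  n4: in={a,i,u} out={a,i}
  n5: in=∅ out=∅
  n6: in={a,i} out={a}
  n7: in={a} out=∅

live-out(n4) = ["a", "i"]

Answer: ["a", "i"]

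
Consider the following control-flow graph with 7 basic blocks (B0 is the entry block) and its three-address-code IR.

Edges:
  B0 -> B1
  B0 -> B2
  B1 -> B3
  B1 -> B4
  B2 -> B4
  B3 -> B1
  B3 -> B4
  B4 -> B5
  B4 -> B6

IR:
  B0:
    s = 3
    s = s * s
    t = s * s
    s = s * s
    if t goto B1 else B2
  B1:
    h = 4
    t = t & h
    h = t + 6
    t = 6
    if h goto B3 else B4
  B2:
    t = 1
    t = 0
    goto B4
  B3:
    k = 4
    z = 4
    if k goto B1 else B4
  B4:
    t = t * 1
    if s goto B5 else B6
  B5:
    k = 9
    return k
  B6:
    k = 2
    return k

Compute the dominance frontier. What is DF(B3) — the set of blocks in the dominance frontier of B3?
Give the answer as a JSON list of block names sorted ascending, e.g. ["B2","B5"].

idom tree: B1←B0 B2←B0 B3←B1 B4←B0 B5←B4 B6←B4
Dom∩ at merges:
  B1: preds {B0,B3}: {B0} ∩ {B0,B1,B3} = {B0}; idom=B0
  B4: preds {B1,B2,B3}: {B0,B1} ∩ {B0,B2} ∩ {B0,B1,B3} = {B0}; idom=B0

DF walk-up:
  join B1 pred B0: · stop@B0
  join B1 pred B3: B3→B1 stop@B0
  join B4 pred B1: B1 stop@B0
  join B4 pred B2: B2 stop@B0
  join B4 pred B3: B3→B1 stop@B0
  B0: DF=∅
  B1: DF={B1,B4}
  B2: DF={B4}
  B3: DF={B1,B4}
  B4: DF=∅
  B5: DF=∅
  B6: DF=∅

DF(B3) = ["B1", "B4"]

Answer: ["B1", "B4"]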